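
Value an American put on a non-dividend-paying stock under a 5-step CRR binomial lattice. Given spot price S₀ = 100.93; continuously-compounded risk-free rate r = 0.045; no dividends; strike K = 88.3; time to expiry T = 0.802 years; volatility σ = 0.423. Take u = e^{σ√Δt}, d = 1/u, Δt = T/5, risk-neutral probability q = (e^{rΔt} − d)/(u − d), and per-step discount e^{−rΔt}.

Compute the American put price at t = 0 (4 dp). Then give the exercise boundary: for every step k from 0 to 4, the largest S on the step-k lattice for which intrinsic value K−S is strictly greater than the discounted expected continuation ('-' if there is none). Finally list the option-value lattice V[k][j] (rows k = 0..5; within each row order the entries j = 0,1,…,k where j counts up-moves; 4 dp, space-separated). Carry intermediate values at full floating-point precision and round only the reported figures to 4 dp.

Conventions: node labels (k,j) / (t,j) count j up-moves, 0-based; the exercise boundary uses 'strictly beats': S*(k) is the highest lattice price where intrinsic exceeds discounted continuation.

price = 7.6318
boundary = - - - 60.7151 71.9236
tree:
7.6318
12.1092 2.8778
18.6585 5.1696 0.4288
27.5849 9.2326 0.8290 0.0000
37.0466 16.3764 1.6028 0.0000 0.0000
45.0339 27.5849 3.0988 0.0000 0.0000 0.0000

Δt=0.16040, u=1.18461, d=0.84416, q=0.47903, disc=e^(-rΔt)=0.99281
k=5 terminal: V=max(K-S,0) → 45.0339 27.5849 3.0988 0.0000 0.0000 0.0000
k=4: j=0 S=51.2534 intr=37.0466 cont=36.4116 V=37.0466[EX]; j=1 S=71.9236 intr=16.3764 cont=15.7413 V=16.3764[EX]; j=2 S=100.9300 intr=0.0000 cont=1.6028 V=1.6028[hold]; j=3 S=141.6345 intr=0.0000 cont=0.0000 V=0.0000[hold]; j=4 S=198.7550 intr=0.0000 cont=0.0000 V=0.0000[hold]  S*(4)=71.9236
k=3: j=0 S=60.7151 intr=27.5849 cont=26.9498 V=27.5849[EX]; j=1 S=85.2012 intr=3.0988 cont=9.2326 V=9.2326[hold]; j=2 S=119.5624 intr=0.0000 cont=0.8290 V=0.8290[hold]; j=3 S=167.7813 intr=0.0000 cont=0.0000 V=0.0000[hold]  S*(3)=60.7151
k=2: j=0 S=71.9236 intr=16.3764 cont=18.6585 V=18.6585[hold]; j=1 S=100.9300 intr=0.0000 cont=5.1696 V=5.1696[hold]; j=2 S=141.6345 intr=0.0000 cont=0.4288 V=0.4288[hold]  S*(2)=-
k=1: j=0 S=85.2012 intr=3.0988 cont=12.1092 V=12.1092[hold]; j=1 S=119.5624 intr=0.0000 cont=2.8778 V=2.8778[hold]  S*(1)=-
k=0: j=0 S=100.9300 intr=0.0000 cont=7.6318 V=7.6318[hold]  S*(0)=-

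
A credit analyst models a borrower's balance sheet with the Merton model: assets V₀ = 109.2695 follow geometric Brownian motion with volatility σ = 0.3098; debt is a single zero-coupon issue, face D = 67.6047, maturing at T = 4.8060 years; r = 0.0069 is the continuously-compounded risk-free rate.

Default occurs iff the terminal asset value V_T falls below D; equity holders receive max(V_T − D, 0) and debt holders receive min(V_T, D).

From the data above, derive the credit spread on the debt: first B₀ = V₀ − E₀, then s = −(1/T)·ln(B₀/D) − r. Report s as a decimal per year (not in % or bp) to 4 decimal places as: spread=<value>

Apply the equity-as-call identities (strike 67.6047, horizon 4.8060 years):
d₁ = [ln(V₀/D) + (r + σ²/2)T] / (σ√T)
   = [ln(109.2695/67.6047) + (0.0069 + 0.5·0.3098²)·4.8060] / (0.3098·√4.8060)
   = [0.480140 + 0.263792] / 0.679162 = 1.095367
d₂ = d₁ − σ√T = 1.095367 − 0.679162 = 0.416205
N(d₁) = 0.863322,  N(d₂) = 0.661370,  e^(−rT) = 0.967382
E₀ = V₀·N(d₁) − D·e^(−rT)·N(d₂)
   = 109.2695·0.863322 − 67.6047·0.967382·0.661370 = 51.081435
B₀ = V₀ − E₀ = 109.2695 − 51.081435 = 58.188065
spread = −(1/T)·ln(B₀/D) − r = −(1/4.8060)·ln(58.188065/67.6047) − 0.0069 = 0.02431041

spread=0.0243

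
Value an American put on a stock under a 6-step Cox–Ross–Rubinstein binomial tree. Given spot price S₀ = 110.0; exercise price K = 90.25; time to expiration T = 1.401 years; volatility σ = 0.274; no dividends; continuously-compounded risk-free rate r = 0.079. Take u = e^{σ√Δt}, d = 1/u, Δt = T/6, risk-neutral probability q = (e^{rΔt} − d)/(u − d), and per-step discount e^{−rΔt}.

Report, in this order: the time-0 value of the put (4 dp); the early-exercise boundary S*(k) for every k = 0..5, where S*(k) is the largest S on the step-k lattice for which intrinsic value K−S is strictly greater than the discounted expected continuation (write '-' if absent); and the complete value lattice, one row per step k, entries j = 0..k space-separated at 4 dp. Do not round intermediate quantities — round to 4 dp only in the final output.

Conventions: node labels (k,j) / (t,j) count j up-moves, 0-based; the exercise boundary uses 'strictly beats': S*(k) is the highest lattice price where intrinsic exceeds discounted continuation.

Δt=0.23350  u=1.14157  d=0.87599  q=0.53705  discount=0.98172
step 6 (expiry): payoffs max(K−S,0) = 40.5468 25.4780 5.8408 0.0000 0.0000 0.0000 0.0000
step 5: (k=5,j=0): S=56.7395, K−S=33.5105, hold=31.8609 ⇒ V=33.5105 exercise | (k=5,j=1): S=73.9415, K−S=16.3085, hold=14.6589 ⇒ V=16.3085 exercise | (k=5,j=2): S=96.3588, K−S=0.0000, hold=2.6546 ⇒ V=2.6546 continue | (k=5,j=3): S=125.5724, K−S=0.0000, hold=0.0000 ⇒ V=0.0000 continue | (k=5,j=4): S=163.6428, K−S=0.0000, hold=0.0000 ⇒ V=0.0000 continue | (k=5,j=5): S=213.2552, K−S=0.0000, hold=0.0000 ⇒ V=0.0000 continue  boundary S*=73.9415
step 4: (k=4,j=0): S=64.7720, K−S=25.4780, hold=23.8285 ⇒ V=25.4780 exercise | (k=4,j=1): S=84.4092, K−S=5.8408, hold=8.8116 ⇒ V=8.8116 continue | (k=4,j=2): S=110.0000, K−S=0.0000, hold=1.2065 ⇒ V=1.2065 continue | (k=4,j=3): S=143.3493, K−S=0.0000, hold=0.0000 ⇒ V=0.0000 continue | (k=4,j=4): S=186.8092, K−S=0.0000, hold=0.0000 ⇒ V=0.0000 continue  boundary S*=64.7720
step 3: (k=3,j=0): S=73.9415, K−S=16.3085, hold=16.2252 ⇒ V=16.3085 exercise | (k=3,j=1): S=96.3588, K−S=0.0000, hold=4.6408 ⇒ V=4.6408 continue | (k=3,j=2): S=125.5724, K−S=0.0000, hold=0.5483 ⇒ V=0.5483 continue | (k=3,j=3): S=163.6428, K−S=0.0000, hold=0.0000 ⇒ V=0.0000 continue  boundary S*=73.9415
step 2: (k=2,j=0): S=84.4092, K−S=5.8408, hold=9.8588 ⇒ V=9.8588 continue | (k=2,j=1): S=110.0000, K−S=0.0000, hold=2.3983 ⇒ V=2.3983 continue | (k=2,j=2): S=143.3493, K−S=0.0000, hold=0.2492 ⇒ V=0.2492 continue  boundary S*=-
step 1: (k=1,j=0): S=96.3588, K−S=0.0000, hold=5.7452 ⇒ V=5.7452 continue | (k=1,j=1): S=125.5724, K−S=0.0000, hold=1.2214 ⇒ V=1.2214 continue  boundary S*=-
step 0: (k=0,j=0): S=110.0000, K−S=0.0000, hold=3.2551 ⇒ V=3.2551 continue  boundary S*=-

price = 3.2551
boundary = - - - 73.9415 64.7720 73.9415
tree:
3.2551
5.7452 1.2214
9.8588 2.3983 0.2492
16.3085 4.6408 0.5483 0.0000
25.4780 8.8116 1.2065 0.0000 0.0000
33.5105 16.3085 2.6546 0.0000 0.0000 0.0000
40.5468 25.4780 5.8408 0.0000 0.0000 0.0000 0.0000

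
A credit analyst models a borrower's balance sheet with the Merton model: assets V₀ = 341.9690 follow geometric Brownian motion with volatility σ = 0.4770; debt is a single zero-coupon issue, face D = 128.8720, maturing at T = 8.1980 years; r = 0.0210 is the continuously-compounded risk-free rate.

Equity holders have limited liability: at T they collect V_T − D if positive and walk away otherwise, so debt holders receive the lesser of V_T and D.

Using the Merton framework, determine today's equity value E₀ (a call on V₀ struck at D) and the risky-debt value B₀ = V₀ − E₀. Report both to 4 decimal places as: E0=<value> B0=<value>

Work the structural quantities from V₀ = 341.9690 against face 128.8720:
d₁ = [ln(V₀/D) + (r + σ²/2)T] / (σ√T)
   = [ln(341.9690/128.8720) + (0.0210 + 0.5·0.4770²)·8.1980] / (0.4770·√8.1980)
   = [0.975900 + 1.104799] / 1.365754 = 1.523481
d₂ = d₁ − σ√T = 1.523481 − 1.365754 = 0.157728
N(d₁) = 0.936181,  N(d₂) = 0.562664,  e^(−rT) = 0.841846
E₀ = V₀·N(d₁) − D·e^(−rT)·N(d₂)
   = 341.9690·0.936181 − 128.8720·0.841846·0.562664 = 259.101146
B₀ = V₀ − E₀ = 341.9690 − 259.101146 = 82.867854

E0=259.1011 B0=82.8679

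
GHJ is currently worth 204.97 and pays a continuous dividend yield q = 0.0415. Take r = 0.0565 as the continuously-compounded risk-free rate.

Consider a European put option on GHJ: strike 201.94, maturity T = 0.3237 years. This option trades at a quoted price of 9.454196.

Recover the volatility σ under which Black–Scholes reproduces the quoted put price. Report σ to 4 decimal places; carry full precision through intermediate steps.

At σ = 0.2493 the Black–Scholes value reproduces the quote:
σ√T = 0.2493·√0.3237 = 0.141838
d₁ = (ln(S/K) + (r−q+σ²/2)T) / (σ√T) = (ln(204.97/201.94) + (0.0565−0.0415+0.2493²/2)·0.3237) / 0.141838 = (0.014893 + 0.014915) / 0.141838 = 0.210152
d₂ = d₁ − σ√T = 0.210152 − 0.141838 = 0.068313
e^{−rT} = 0.981877
e^{−qT} = 0.986656
N(−d₁) = 0.416775,  N(−d₂) = 0.472768
V = K·e^{−rT}·N(−d₂) − S·e^{−qT}·N(−d₁) = 93.740593 − 84.286397 = 9.454196 (equal to the quote); since ∂V/∂σ > 0 for all σ, the implied volatility is unique

sigma = 0.2493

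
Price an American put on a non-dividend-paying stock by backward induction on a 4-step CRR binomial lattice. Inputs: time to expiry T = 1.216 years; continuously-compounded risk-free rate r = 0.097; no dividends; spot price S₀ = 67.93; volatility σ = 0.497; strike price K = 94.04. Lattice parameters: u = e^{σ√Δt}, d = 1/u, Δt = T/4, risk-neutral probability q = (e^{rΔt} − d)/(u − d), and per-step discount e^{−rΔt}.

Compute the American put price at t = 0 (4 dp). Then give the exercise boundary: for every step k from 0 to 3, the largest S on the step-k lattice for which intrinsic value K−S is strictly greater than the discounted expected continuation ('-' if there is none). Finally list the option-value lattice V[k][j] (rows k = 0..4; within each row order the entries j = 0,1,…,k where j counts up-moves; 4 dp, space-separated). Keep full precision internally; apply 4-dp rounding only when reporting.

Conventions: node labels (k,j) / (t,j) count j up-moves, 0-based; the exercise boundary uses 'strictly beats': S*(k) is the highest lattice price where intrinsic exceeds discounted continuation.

params: Δt=0.30400 u=1.31525 d=0.76031 q=0.48585 e^(-rΔt)=0.97094
t_4 payoffs: 71.3399 54.7714 26.1100 0.0000 0.0000
t_3: node(3,0) S=29.8563 payoff=64.1837 vs cont=61.4511 → 64.1837 [stop]  node(3,1) S=51.6480 payoff=42.3920 vs cont=39.6595 → 42.3920 [stop]  node(3,2) S=89.3449 payoff=4.6951 vs cont=13.0344 → 13.0344 [wait]  node(3,3) S=154.5563 payoff=0.0000 vs cont=0.0000 → 0.0000 [wait]  ⇒ S*(3)=51.6480
t_2: node(2,0) S=39.2686 payoff=54.7714 vs cont=52.0389 → 54.7714 [stop]  node(2,1) S=67.9300 payoff=26.1100 vs cont=27.3114 → 27.3114 [wait]  node(2,2) S=117.5110 payoff=0.0000 vs cont=6.5070 → 6.5070 [wait]  ⇒ S*(2)=39.2686
t_1: node(1,0) S=51.6480 payoff=42.3920 vs cont=40.2262 → 42.3920 [stop]  node(1,1) S=89.3449 payoff=4.6951 vs cont=16.7037 → 16.7037 [wait]  ⇒ S*(1)=51.6480
t_0: node(0,0) S=67.9300 payoff=26.1100 vs cont=29.0423 → 29.0423 [wait]  ⇒ S*(0)=-

price = 29.0423
boundary = - 51.6480 39.2686 51.6480
tree:
29.0423
42.3920 16.7037
54.7714 27.3114 6.5070
64.1837 42.3920 13.0344 0.0000
71.3399 54.7714 26.1100 0.0000 0.0000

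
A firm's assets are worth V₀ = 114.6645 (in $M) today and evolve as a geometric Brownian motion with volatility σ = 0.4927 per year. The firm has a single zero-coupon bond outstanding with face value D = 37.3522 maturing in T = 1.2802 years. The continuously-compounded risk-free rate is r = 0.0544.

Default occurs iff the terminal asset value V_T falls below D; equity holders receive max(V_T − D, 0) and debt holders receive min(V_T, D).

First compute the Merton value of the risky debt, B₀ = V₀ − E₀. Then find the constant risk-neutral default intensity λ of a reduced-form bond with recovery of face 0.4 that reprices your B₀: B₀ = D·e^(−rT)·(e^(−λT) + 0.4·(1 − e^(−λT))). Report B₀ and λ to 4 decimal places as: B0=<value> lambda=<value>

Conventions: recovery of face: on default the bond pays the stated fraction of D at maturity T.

B0=34.6400 lambda=0.0075

Work the structural quantities from V₀ = 114.6645 against face 37.3522:
d₁ = [ln(V₀/D) + (r + σ²/2)T] / (σ√T)
   = [ln(114.6645/37.3522) + (0.0544 + 0.5·0.4927²)·1.2802] / (0.4927·√1.2802)
   = [1.121619 + 0.225029] / 0.557470 = 2.415642
d₂ = d₁ − σ√T = 2.415642 − 0.557470 = 1.858172
N(d₁) = 0.992146,  N(d₂) = 0.968428,  e^(−rT) = 0.932727
E₀ = V₀·N(d₁) − D·e^(−rT)·N(d₂)
   = 114.6645·0.992146 − 37.3522·0.932727·0.968428 = 80.024514
B₀ = V₀ − E₀ = 114.6645 − 80.024514 = 34.639986
e^(−λT) = (B₀·e^(rT)/D − 0.4)/(1 − 0.4) = (34.6400·1.072125/37.3522 − 0.4)/0.6 = 0.99046099
λ = −ln(0.99046099)/1.2802 = 0.007487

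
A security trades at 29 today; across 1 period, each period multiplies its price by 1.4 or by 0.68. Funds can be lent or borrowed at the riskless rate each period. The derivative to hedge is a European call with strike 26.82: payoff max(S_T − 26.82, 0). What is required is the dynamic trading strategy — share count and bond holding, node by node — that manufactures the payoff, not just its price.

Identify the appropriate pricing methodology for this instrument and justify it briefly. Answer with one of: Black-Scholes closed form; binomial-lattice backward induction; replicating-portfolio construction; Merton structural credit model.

framework: replicating-portfolio construction

Key observation: the task asks for the hedge itself — share and bond holdings at every node of the 1-period tree on spot 29 with factors 1.4/0.68 — which is exactly what the replicating-portfolio construction produces.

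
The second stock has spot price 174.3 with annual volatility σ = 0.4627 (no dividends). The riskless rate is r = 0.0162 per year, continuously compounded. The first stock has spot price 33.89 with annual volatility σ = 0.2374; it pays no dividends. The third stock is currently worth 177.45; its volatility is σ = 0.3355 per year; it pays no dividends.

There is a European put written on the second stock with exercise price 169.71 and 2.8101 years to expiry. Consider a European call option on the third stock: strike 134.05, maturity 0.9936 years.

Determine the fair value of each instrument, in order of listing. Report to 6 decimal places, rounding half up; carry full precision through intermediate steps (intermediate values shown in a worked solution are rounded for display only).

[the second stock put K=169.71]
σ√T = 0.4627·√2.8101 = 0.775640
d₁ = (ln(S/K) + (r+σ²/2)T) / (σ√T) = (ln(174.3/169.71) + (0.0162+0.4627²/2)·2.8101) / 0.775640 = (0.026687 + 0.346333) / 0.775640 = 0.480918
d₂ = d₁ − σ√T = 0.480918 − 0.775640 = -0.294722
e^{−rT} = 0.955497
N(−d₁) = 0.315287,  N(−d₂) = 0.615897
price = K·e^{−rT}·N(−d₂) − S·N(−d₁) = 99.872254 − 54.954589 = 44.917665
[the third stock call K=134.05]
σ√T = 0.3355·√0.9936 = 0.334425
d₁ = (ln(S/K) + (r+σ²/2)T) / (σ√T) = (ln(177.45/134.05) + (0.0162+0.3355²/2)·0.9936) / 0.334425 = (0.280476 + 0.072016) / 0.334425 = 1.054026
d₂ = d₁ − σ√T = 1.054026 − 0.334425 = 0.719601
e^{−rT} = 0.984033
N(d₁) = 0.854064,  N(d₂) = 0.764115
price = S·N(d₁) − K·e^{−rT}·N(d₂) = 151.553740 − 100.794037 = 50.759703

price(the second stock put K=169.71) = 44.917665
price(the third stock call K=134.05) = 50.759703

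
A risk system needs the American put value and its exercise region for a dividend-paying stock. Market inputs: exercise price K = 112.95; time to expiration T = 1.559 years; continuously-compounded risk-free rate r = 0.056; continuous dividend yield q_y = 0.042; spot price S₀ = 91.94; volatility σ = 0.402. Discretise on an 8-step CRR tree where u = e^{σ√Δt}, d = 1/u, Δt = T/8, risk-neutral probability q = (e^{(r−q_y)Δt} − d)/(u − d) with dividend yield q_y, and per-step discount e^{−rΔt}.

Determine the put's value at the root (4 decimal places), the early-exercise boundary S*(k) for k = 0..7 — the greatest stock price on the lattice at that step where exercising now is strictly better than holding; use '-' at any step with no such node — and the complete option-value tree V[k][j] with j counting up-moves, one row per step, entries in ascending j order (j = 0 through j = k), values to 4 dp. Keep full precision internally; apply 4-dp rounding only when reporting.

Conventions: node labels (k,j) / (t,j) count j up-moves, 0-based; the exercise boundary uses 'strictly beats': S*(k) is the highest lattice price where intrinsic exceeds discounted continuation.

params: Δt=0.19487 u=1.19418 d=0.83739 q=0.46341 e^(-rΔt)=0.98915
t_8 payoffs: 90.7200 81.2484 67.7413 48.4791 21.0100 0.0000 0.0000 0.0000 0.0000
t_7: node(7,0) S=26.5467 payoff=86.4033 vs cont=85.3938 → 86.4033 [stop]  node(7,1) S=37.8575 payoff=75.0925 vs cont=74.1752 → 75.0925 [stop]  node(7,2) S=53.9875 payoff=58.9625 vs cont=58.1767 → 58.9625 [stop]  node(7,3) S=76.9899 payoff=35.9601 vs cont=35.3617 → 35.9601 [stop]  node(7,4) S=109.7931 payoff=3.1569 vs cont=11.1514 → 11.1514 [wait]  node(7,5) S=156.5727 payoff=0.0000 vs cont=0.0000 → 0.0000 [wait]  node(7,6) S=223.2838 payoff=0.0000 vs cont=0.0000 → 0.0000 [wait]  node(7,7) S=318.4185 payoff=0.0000 vs cont=0.0000 → 0.0000 [wait]  ⇒ S*(7)=76.9899
t_6: node(6,0) S=31.7016 payoff=81.2484 vs cont=80.2809 → 81.2484 [stop]  node(6,1) S=45.2087 payoff=67.7413 vs cont=66.8839 → 67.7413 [stop]  node(6,2) S=64.4709 payoff=48.4791 vs cont=47.7788 → 48.4791 [stop]  node(6,3) S=91.9400 payoff=21.0100 vs cont=24.1980 → 24.1980 [wait]  node(6,4) S=131.1129 payoff=0.0000 vs cont=5.9188 → 5.9188 [wait]  node(6,5) S=186.9764 payoff=0.0000 vs cont=0.0000 → 0.0000 [wait]  node(6,6) S=266.6415 payoff=0.0000 vs cont=0.0000 → 0.0000 [wait]  ⇒ S*(6)=64.4709
t_5: node(5,0) S=37.8575 payoff=75.0925 vs cont=74.1752 → 75.0925 [stop]  node(5,1) S=53.9875 payoff=58.9625 vs cont=58.1767 → 58.9625 [stop]  node(5,2) S=76.9899 payoff=35.9601 vs cont=36.8230 → 36.8230 [wait]  node(5,3) S=109.7931 payoff=3.1569 vs cont=15.5566 → 15.5566 [wait]  node(5,4) S=156.5727 payoff=0.0000 vs cont=3.1415 → 3.1415 [wait]  node(5,5) S=223.2838 payoff=0.0000 vs cont=0.0000 → 0.0000 [wait]  ⇒ S*(5)=53.9875
t_4: node(4,0) S=45.2087 payoff=67.7413 vs cont=66.8839 → 67.7413 [stop]  node(4,1) S=64.4709 payoff=48.4791 vs cont=48.1743 → 48.4791 [stop]  node(4,2) S=91.9400 payoff=21.0100 vs cont=26.6753 → 26.6753 [wait]  node(4,3) S=131.1129 payoff=0.0000 vs cont=9.6970 → 9.6970 [wait]  node(4,4) S=186.9764 payoff=0.0000 vs cont=1.6674 → 1.6674 [wait]  ⇒ S*(4)=64.4709
t_3: node(3,0) S=53.9875 payoff=58.9625 vs cont=58.1767 → 58.9625 [stop]  node(3,1) S=76.9899 payoff=35.9601 vs cont=37.9586 → 37.9586 [wait]  node(3,2) S=109.7931 payoff=3.1569 vs cont=18.6033 → 18.6033 [wait]  node(3,3) S=156.5727 payoff=0.0000 vs cont=5.9111 → 5.9111 [wait]  ⇒ S*(3)=53.9875
t_2: node(2,0) S=64.4709 payoff=48.4791 vs cont=48.6948 → 48.6948 [wait]  node(2,1) S=91.9400 payoff=21.0100 vs cont=28.6745 → 28.6745 [wait]  node(2,2) S=131.1129 payoff=0.0000 vs cont=12.5836 → 12.5836 [wait]  ⇒ S*(2)=-
t_1: node(1,0) S=76.9899 payoff=35.9601 vs cont=38.9894 → 38.9894 [wait]  node(1,1) S=109.7931 payoff=3.1569 vs cont=20.9876 → 20.9876 [wait]  ⇒ S*(1)=-
t_0: node(0,0) S=91.9400 payoff=21.0100 vs cont=30.3146 → 30.3146 [wait]  ⇒ S*(0)=-

price = 30.3146
boundary = - - - 53.9875 64.4709 53.9875 64.4709 76.9899
tree:
30.3146
38.9894 20.9876
48.6948 28.6745 12.5836
58.9625 37.9586 18.6033 5.9111
67.7413 48.4791 26.6753 9.6970 1.6674
75.0925 58.9625 36.8230 15.5566 3.1415 0.0000
81.2484 67.7413 48.4791 24.1980 5.9188 0.0000 0.0000
86.4033 75.0925 58.9625 35.9601 11.1514 0.0000 0.0000 0.0000
90.7200 81.2484 67.7413 48.4791 21.0100 0.0000 0.0000 0.0000 0.0000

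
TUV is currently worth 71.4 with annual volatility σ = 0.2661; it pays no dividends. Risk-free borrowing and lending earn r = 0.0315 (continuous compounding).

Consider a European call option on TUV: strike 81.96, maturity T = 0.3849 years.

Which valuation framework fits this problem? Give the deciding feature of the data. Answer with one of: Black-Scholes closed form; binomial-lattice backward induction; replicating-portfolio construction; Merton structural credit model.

framework: Black-Scholes closed form

Key observation: the strike-81.96 call on TUV is European-exercise on a continuously-modelled lognormal underlying, so its value is a single closed-form evaluation.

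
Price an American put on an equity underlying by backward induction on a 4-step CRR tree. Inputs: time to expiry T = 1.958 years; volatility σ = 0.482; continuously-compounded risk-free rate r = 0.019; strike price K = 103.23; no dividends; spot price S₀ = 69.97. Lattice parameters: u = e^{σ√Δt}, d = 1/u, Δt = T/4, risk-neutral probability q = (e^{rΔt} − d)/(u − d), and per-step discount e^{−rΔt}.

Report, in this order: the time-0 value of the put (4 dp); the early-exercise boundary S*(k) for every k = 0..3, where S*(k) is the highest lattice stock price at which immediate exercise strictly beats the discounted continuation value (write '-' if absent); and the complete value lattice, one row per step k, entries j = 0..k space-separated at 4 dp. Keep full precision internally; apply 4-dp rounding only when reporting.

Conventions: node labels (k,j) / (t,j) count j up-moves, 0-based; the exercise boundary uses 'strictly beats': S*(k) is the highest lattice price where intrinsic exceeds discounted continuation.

Δt=0.48950, u=1.40106, d=0.71375, q=0.43008, disc=e^(-rΔt)=0.99074
k=4 terminal: V=max(K-S,0) → 85.0712 67.5849 33.2600 0.0000 0.0000
k=3: j=0 S=25.4415 intr=77.7885 cont=76.8328 V=77.7885[EX]; j=1 S=49.9408 intr=53.2892 cont=52.3335 V=53.2892[EX]; j=2 S=98.0320 intr=5.1980 cont=18.7801 V=18.7801[hold]; j=3 S=192.4334 intr=0.0000 cont=0.0000 V=0.0000[hold]  S*(3)=49.9408
k=2: j=0 S=35.6451 intr=67.5849 cont=66.6293 V=67.5849[EX]; j=1 S=69.9700 intr=33.2600 cont=38.0917 V=38.0917[hold]; j=2 S=137.3486 intr=0.0000 cont=10.6041 V=10.6041[hold]  S*(2)=35.6451
k=1: j=0 S=49.9408 intr=53.2892 cont=54.3923 V=54.3923[hold]; j=1 S=98.0320 intr=5.1980 cont=26.0267 V=26.0267[hold]  S*(1)=-
k=0: j=0 S=69.9700 intr=33.2600 cont=41.8023 V=41.8023[hold]  S*(0)=-

price = 41.8023
boundary = - - 35.6451 49.9408
tree:
41.8023
54.3923 26.0267
67.5849 38.0917 10.6041
77.7885 53.2892 18.7801 0.0000
85.0712 67.5849 33.2600 0.0000 0.0000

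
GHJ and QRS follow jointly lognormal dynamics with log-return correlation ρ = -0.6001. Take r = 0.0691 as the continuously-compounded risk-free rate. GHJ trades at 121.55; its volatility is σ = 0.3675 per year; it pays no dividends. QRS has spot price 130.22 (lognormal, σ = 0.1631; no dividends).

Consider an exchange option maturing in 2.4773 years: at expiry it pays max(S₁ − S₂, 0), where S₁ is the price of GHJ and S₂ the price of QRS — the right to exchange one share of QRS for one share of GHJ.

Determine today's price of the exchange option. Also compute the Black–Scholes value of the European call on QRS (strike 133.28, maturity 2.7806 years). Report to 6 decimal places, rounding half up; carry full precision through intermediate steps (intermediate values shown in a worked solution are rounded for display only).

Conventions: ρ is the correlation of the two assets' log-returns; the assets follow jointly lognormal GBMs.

σ_eff = √(σ₁² + σ₂² − 2ρσ₁σ₂) = √(0.3675² + 0.1631² − 2·-0.6001·0.3675·0.1631) = 0.483319
d₁ = (ln(S₁/S₂) + (q₂ − q₁ + σ_eff²/2)T) / (σ_eff√T) = (ln(121.55/130.22) + (0.0 − 0.0 + 0.116798)·2.4773) / 0.760717 = 0.289786
d₂ = d₁ − σ_eff√T = 0.289786 − 0.760717 = -0.470930
N(d₁) = 0.614010,  N(d₂) = 0.318845
V = S₁·e^{−q₁T}·N(d₁) − S₂·e^{−q₂T}·N(d₂) = 74.632931 − 41.520029 = 33.112902
[vanilla: QRS call K=133.28]
σ√T = 0.1631·√2.7806 = 0.271971
d₁ = (ln(S/K) + (r+σ²/2)T) / (σ√T) = (ln(130.22/133.28) + (0.0691+0.1631²/2)·2.7806) / 0.271971 = (-0.023227 + 0.229124) / 0.271971 = 0.757053
d₂ = d₁ − σ√T = 0.757053 − 0.271971 = 0.485082
e^{−rT} = 0.825192
N(d₁) = 0.775491,  N(d₂) = 0.686191
price = S·N(d₁) − K·e^{−rT}·N(d₂) = 100.984441 − 75.468342 = 25.516099

exchange price = 33.112902
price(QRS call K=133.28) = 25.516099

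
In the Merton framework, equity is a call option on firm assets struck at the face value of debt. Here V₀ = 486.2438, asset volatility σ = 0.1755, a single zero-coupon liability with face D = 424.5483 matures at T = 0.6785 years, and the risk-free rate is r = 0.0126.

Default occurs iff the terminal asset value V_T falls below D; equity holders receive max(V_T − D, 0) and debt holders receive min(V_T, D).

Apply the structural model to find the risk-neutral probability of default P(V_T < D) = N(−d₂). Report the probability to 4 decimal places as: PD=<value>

PD=0.1774

Apply the equity-as-call identities (strike 424.5483, horizon 0.6785 years):
d₁ = [ln(V₀/D) + (r + σ²/2)T] / (σ√T)
   = [ln(486.2438/424.5483) + (0.0126 + 0.5·0.1755²)·0.6785] / (0.1755·√0.6785)
   = [0.135684 + 0.018998] / 0.144561 = 1.070013
d₂ = d₁ − σ√T = 1.070013 − 0.144561 = 0.925452
risk-neutral PD = N(−d₂) = N(-0.925452) = 0.177366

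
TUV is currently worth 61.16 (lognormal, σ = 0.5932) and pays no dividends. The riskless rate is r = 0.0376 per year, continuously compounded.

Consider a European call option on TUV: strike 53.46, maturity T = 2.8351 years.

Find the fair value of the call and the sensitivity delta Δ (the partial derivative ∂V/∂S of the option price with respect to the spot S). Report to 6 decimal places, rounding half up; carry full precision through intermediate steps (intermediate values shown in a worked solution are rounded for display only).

σ√T = 0.5932·√2.8351 = 0.998816
d₁ = (ln(S/K) + (r+σ²/2)T) / (σ√T) = (ln(61.16/53.46) + (0.0376+0.5932²/2)·2.8351) / 0.998816 = (0.134560 + 0.605416) / 0.998816 = 0.740853
d₂ = d₁ − σ√T = 0.740853 − 0.998816 = -0.257962
e^{−rT} = 0.898885
N(d₁) = 0.770609,  N(d₂) = 0.398218
Call price V = S·N(d₁) − K·e^{−rT}·N(d₂) = 47.130433 − 19.136129 = 27.994303
Δ = N(d₁) = 0.770609

price = 27.994303
Δ = 0.770609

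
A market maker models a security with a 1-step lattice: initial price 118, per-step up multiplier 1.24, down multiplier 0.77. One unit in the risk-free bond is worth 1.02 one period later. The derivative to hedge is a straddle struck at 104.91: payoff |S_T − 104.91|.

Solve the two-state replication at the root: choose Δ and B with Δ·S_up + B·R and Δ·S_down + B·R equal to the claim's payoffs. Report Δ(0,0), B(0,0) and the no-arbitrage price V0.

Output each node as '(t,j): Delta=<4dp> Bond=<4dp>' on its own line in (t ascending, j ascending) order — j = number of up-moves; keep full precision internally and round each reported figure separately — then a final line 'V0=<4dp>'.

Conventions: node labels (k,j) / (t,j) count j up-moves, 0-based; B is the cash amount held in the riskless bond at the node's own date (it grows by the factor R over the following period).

Arbitrage-free pricing uses the up-move probability p* = (R−d)/(u−d) = 0.5319, discounting each step at R = 1.02.
Terminal payoffs: V(1,0)=14.0500, V(1,1)=41.4100
  t=0,j=0: stock 118.0000 → up 146.3200 (V=41.4100), down 90.8600 (V=14.0500). Price 28.0423; hedge Δ=0.4933, bond B=-30.1704.
As a check, the time-0 holding Δ(0,0)·S0 + B(0,0) comes to 28.0423 — exactly V0.

(0,0): Delta=0.4933 Bond=-30.1704
V0=28.0423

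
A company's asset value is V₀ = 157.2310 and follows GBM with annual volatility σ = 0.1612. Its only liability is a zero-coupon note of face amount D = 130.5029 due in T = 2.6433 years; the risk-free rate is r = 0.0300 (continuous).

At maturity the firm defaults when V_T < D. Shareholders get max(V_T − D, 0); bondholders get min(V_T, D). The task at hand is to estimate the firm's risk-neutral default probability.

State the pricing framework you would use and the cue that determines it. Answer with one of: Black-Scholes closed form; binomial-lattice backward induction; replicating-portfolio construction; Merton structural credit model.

Key observation: with the firm-asset dynamics (V₀ = 157.2310) and a single zero-coupon liability of face 130.5029 given, debt value, spread, and default probability all derive from the option view of the balance sheet.

framework: Merton structural credit model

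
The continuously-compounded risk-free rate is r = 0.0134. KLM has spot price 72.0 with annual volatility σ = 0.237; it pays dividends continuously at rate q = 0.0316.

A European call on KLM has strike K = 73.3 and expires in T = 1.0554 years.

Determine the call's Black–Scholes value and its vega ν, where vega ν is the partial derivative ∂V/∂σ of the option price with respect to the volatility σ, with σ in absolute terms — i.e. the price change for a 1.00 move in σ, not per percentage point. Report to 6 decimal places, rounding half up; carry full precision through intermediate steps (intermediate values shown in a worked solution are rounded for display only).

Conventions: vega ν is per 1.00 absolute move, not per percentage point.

price = 5.638155
ν = 28.527461

σ√T = 0.237·√1.0554 = 0.243476
d₁ = (ln(S/K) + (r−q+σ²/2)T) / (σ√T) = (ln(72.0/73.3) + (0.0134−0.0316+0.237²/2)·1.0554) / 0.243476 = (-0.017894 + 0.010432) / 0.243476 = -0.030649
d₂ = d₁ − σ√T = -0.030649 − 0.243476 = -0.274126
e^{−rT} = 0.985957
e^{−qT} = 0.967199
N(d₁) = 0.487775,  N(d₂) = 0.391994
Call price V = S·e^{−qT}·N(d₁) − K·e^{−rT}·N(d₂) = 33.967820 − 28.329665 = 5.638155
φ(d₁) = (1/√(2π))·e^{−d₁²/2} = 0.398755
ν = S·e^{−qT}·φ(d₁)·√T = 28.527461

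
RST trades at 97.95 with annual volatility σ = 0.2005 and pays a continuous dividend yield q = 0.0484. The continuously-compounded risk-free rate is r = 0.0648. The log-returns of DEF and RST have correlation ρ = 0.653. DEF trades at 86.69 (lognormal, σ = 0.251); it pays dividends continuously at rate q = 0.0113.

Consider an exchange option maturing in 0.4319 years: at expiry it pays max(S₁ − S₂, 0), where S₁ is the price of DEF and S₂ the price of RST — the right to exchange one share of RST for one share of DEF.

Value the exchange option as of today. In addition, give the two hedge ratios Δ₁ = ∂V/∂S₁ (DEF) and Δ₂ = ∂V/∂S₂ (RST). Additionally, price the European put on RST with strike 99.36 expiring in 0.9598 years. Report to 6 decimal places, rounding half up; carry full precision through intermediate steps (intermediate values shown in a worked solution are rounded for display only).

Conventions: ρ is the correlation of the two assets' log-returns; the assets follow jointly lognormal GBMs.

exchange price = 1.308344
Δ1 = 0.219484
Δ2 = -0.180895
price(RST put K=99.36) = 7.242790

σ_eff = √(σ₁² + σ₂² − 2ρσ₁σ₂) = √(0.251² + 0.2005² − 2·0.653·0.251·0.2005) = 0.193588
d₁ = (ln(S₁/S₂) + (q₂ − q₁ + σ_eff²/2)T) / (σ_eff√T) = (ln(86.69/97.95) + (0.0484 − 0.0113 + 0.018738)·0.4319) / 0.127224 = -0.770312
d₂ = d₁ − σ_eff√T = -0.770312 − 0.127224 = -0.897536
N(d₁) = 0.220558,  N(d₂) = 0.184717
V = S₁·e^{−q₁T}·N(d₁) − S₂·e^{−q₂T}·N(d₂) = 19.027042 − 17.718698 = 1.308344
Δ₁ = e^{−q₁T}·N(d₁) = 0.219484;  Δ₂ = −e^{−q₂T}·N(d₂) = -0.180895
[vanilla: RST put K=99.36]
σ√T = 0.2005·√0.9598 = 0.196429
d₁ = (ln(S/K) + (r−q+σ²/2)T) / (σ√T) = (ln(97.95/99.36) + (0.0648−0.0484+0.2005²/2)·0.9598) / 0.196429 = (-0.014292 + 0.035033) / 0.196429 = 0.105587
d₂ = d₁ − σ√T = 0.105587 − 0.196429 = -0.090841
e^{−rT} = 0.939700
e^{−qT} = 0.954608
N(−d₁) = 0.457955,  N(−d₂) = 0.536191
price = K·e^{−rT}·N(−d₂) − S·e^{−qT}·N(−d₁) = 50.063349 − 42.820559 = 7.242790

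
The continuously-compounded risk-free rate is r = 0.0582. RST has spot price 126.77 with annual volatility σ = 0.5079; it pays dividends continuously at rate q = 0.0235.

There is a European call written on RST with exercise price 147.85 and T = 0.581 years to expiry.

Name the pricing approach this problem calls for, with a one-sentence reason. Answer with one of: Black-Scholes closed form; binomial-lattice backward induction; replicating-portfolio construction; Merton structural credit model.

framework: Black-Scholes closed form

Key observation: the instrument is a plain European call (strike 147.85) on a lognormal asset; the exact continuous-time formula applies directly.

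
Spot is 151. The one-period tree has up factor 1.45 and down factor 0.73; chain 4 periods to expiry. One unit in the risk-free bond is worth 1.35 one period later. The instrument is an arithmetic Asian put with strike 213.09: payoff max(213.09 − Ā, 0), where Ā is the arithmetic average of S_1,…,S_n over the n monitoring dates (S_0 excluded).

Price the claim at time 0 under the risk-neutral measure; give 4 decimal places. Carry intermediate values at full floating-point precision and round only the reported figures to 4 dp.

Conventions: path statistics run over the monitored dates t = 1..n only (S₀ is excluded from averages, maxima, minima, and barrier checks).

With p* = (R−d)/(u−d) = 0.8611, sum probability × payoff across the paths and divide by R^4.
Enumerate all 2^4 = 16 price paths (U = up ×1.45, D = down ×0.73); each path with k up-moves has probability p*^k·(1−p*)^(4−k).
DDDD: Ā=73.0802, payoff=140.0098, prob=0.000372
UDDD: Ā=145.1593, payoff=67.9307, prob=0.002307
DUDD: Ā=117.9793, payoff=95.1107, prob=0.002307
UUDD: Ā=234.3425, payoff=0.0000, prob=0.014304
DDUD: Ā=98.1379, payoff=114.9521, prob=0.002307
UDUD: Ā=194.9315, payoff=18.1585, prob=0.014304
DUUD: Ā=167.7515, payoff=45.3385, prob=0.014304
UUUD: Ā=333.2050, payoff=0.0000, prob=0.088684
DDDU: Ā=83.6537, payoff=129.4363, prob=0.002307
UDDU: Ā=166.1614, payoff=46.9286, prob=0.014304
DUDU: Ā=138.9814, payoff=74.1086, prob=0.014304
UUDU: Ā=276.0590, payoff=0.0000, prob=0.088684
DDUU: Ā=119.1400, payoff=93.9500, prob=0.014304
UDUU: Ā=236.6480, payoff=0.0000, prob=0.088684
DUUU: Ā=209.4680, payoff=3.6220, prob=0.088684
UUUU: Ā=416.0666, payoff=0.0000, prob=0.549841
Price = Σ prob·payoff / R^4 = 5.296683 / 3.321506 = 1.5947

price = 1.5947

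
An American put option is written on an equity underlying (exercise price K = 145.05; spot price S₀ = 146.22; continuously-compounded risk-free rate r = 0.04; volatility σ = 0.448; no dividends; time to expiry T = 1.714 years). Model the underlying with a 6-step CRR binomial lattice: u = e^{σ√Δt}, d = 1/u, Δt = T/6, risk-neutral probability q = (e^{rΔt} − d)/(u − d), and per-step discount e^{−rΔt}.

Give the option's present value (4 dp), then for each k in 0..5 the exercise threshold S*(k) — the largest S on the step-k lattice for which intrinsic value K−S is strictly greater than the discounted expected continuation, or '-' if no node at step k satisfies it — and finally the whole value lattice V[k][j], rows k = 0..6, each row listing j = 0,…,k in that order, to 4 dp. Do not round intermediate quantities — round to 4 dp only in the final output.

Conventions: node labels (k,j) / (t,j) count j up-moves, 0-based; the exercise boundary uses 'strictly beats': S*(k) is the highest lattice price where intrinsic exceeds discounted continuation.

price = 27.7391
boundary = - - - 71.2913 90.5788 115.0845
tree:
27.7391
40.0385 14.2289
55.6563 23.0024 4.4541
73.7587 36.1391 8.4084 0.0000
88.9392 54.4712 15.8733 0.0000 0.0000
100.8872 73.7587 29.9655 0.0000 0.0000 0.0000
110.2911 88.9392 54.4712 0.0000 0.0000 0.0000 0.0000

Δt=0.28567, u=1.27055, d=0.78706, q=0.46419, disc=e^(-rΔt)=0.98864
k=6 terminal: V=max(K-S,0) → 110.2911 88.9392 54.4712 0.0000 0.0000 0.0000 0.0000
k=5: j=0 S=44.1628 intr=100.8872 cont=99.2392 V=100.8872[EX]; j=1 S=71.2913 intr=73.7587 cont=72.1107 V=73.7587[EX]; j=2 S=115.0845 intr=29.9655 cont=28.8545 V=29.9655[EX]; j=3 S=185.7791 intr=0.0000 cont=0.0000 V=0.0000[hold]; j=4 S=299.9005 intr=0.0000 cont=0.0000 V=0.0000[hold]; j=5 S=484.1249 intr=0.0000 cont=0.0000 V=0.0000[hold]  S*(5)=115.0845
k=4: j=0 S=56.1108 intr=88.9392 cont=87.2912 V=88.9392[EX]; j=1 S=90.5788 intr=54.4712 cont=52.8232 V=54.4712[EX]; j=2 S=146.2200 intr=0.0000 cont=15.8733 V=15.8733[hold]; j=3 S=236.0408 intr=0.0000 cont=0.0000 V=0.0000[hold]; j=4 S=381.0371 intr=0.0000 cont=0.0000 V=0.0000[hold]  S*(4)=90.5788
k=3: j=0 S=71.2913 intr=73.7587 cont=72.1107 V=73.7587[EX]; j=1 S=115.0845 intr=29.9655 cont=36.1391 V=36.1391[hold]; j=2 S=185.7791 intr=0.0000 cont=8.4084 V=8.4084[hold]; j=3 S=299.9005 intr=0.0000 cont=0.0000 V=0.0000[hold]  S*(3)=71.2913
k=2: j=0 S=90.5788 intr=54.4712 cont=55.6563 V=55.6563[hold]; j=1 S=146.2200 intr=0.0000 cont=23.0024 V=23.0024[hold]; j=2 S=236.0408 intr=0.0000 cont=4.4541 V=4.4541[hold]  S*(2)=-
k=1: j=0 S=115.0845 intr=29.9655 cont=40.0385 V=40.0385[hold]; j=1 S=185.7791 intr=0.0000 cont=14.2289 V=14.2289[hold]  S*(1)=-
k=0: j=0 S=146.2200 intr=0.0000 cont=27.7391 V=27.7391[hold]  S*(0)=-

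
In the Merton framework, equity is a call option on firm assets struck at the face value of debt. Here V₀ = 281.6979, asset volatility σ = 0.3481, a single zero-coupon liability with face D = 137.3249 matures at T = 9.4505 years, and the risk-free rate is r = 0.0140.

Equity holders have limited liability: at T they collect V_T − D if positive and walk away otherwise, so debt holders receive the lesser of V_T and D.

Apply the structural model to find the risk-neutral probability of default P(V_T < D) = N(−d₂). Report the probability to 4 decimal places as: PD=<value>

Apply the equity-as-call identities (strike 137.3249, horizon 9.4505 years):
d₁ = [ln(V₀/D) + (r + σ²/2)T] / (σ√T)
   = [ln(281.6979/137.3249) + (0.0140 + 0.5·0.3481²)·9.4505] / (0.3481·√9.4505)
   = [0.718486 + 0.704883] / 1.070117 = 1.330105
d₂ = d₁ − σ√T = 1.330105 − 1.070117 = 0.259987
risk-neutral PD = N(−d₂) = N(-0.259987) = 0.397437

PD=0.3974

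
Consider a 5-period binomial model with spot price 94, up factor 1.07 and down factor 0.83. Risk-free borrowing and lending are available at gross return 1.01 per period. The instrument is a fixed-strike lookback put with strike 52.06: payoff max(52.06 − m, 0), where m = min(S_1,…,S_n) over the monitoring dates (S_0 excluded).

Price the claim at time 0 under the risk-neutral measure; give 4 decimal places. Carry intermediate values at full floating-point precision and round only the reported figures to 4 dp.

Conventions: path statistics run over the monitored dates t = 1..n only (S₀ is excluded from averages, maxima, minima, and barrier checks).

price = 0.0830

Under the martingale measure an up-move has probability p* = 0.7500; value the claim as the probability-weighted average of per-path payoffs, discounted 5 periods at R = 1.01.
Enumerate all 2^5 = 32 price paths (U = up ×1.07, D = down ×0.83); each path with k up-moves has probability p*^k·(1−p*)^(5−k).
DDDDD: m=37.0270, payoff=15.0330, prob=0.000977
UDDDD: m=47.7336, payoff=4.3264, prob=0.002930
DUDDD: m=47.7336, payoff=4.3264, prob=0.002930
UUDDD: m=61.5361, payoff=0.0000, prob=0.008789
DDUDD: m=47.7336, payoff=4.3264, prob=0.002930
UDUDD: m=61.5361, payoff=0.0000, prob=0.008789
DUUDD: m=61.5361, payoff=0.0000, prob=0.008789
UUUDD: m=79.3296, payoff=0.0000, prob=0.026367
DDDUD: m=47.7336, payoff=4.3264, prob=0.002930
UDDUD: m=61.5361, payoff=0.0000, prob=0.008789
DUDUD: m=61.5361, payoff=0.0000, prob=0.008789
UUDUD: m=79.3296, payoff=0.0000, prob=0.026367
DDUUD: m=61.5361, payoff=0.0000, prob=0.008789
UDUUD: m=79.3296, payoff=0.0000, prob=0.026367
DUUUD: m=78.0200, payoff=0.0000, prob=0.026367
UUUUD: m=100.5800, payoff=0.0000, prob=0.079102
DDDDU: m=44.6108, payoff=7.4492, prob=0.002930
UDDDU: m=57.5103, payoff=0.0000, prob=0.008789
DUDDU: m=57.5103, payoff=0.0000, prob=0.008789
UUDDU: m=74.1398, payoff=0.0000, prob=0.026367
DDUDU: m=57.5103, payoff=0.0000, prob=0.008789
UDUDU: m=74.1398, payoff=0.0000, prob=0.026367
DUUDU: m=74.1398, payoff=0.0000, prob=0.026367
UUUDU: m=95.5779, payoff=0.0000, prob=0.079102
DDDUU: m=53.7480, payoff=0.0000, prob=0.008789
UDDUU: m=69.2896, payoff=0.0000, prob=0.026367
DUDUU: m=69.2896, payoff=0.0000, prob=0.026367
UUDUU: m=89.3251, payoff=0.0000, prob=0.079102
DDUUU: m=64.7566, payoff=0.0000, prob=0.026367
UDUUU: m=83.4814, payoff=0.0000, prob=0.079102
DUUUU: m=78.0200, payoff=0.0000, prob=0.079102
UUUUU: m=100.5800, payoff=0.0000, prob=0.237305
Price = Σ prob·payoff / R^5 = 0.087205 / 1.051010 = 0.0830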